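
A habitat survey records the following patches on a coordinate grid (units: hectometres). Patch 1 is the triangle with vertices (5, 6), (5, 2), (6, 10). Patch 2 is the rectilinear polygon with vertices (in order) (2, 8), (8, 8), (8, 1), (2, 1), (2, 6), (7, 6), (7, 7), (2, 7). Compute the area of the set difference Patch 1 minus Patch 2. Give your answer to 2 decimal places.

0.69

|Patch 1| = 2, |Patch 1∩Patch 2| = 1.3125.
|Patch 1 ∖ Patch 2| = |Patch 1| − |Patch 1∩Patch 2| = 2 − 1.3125 = 0.69.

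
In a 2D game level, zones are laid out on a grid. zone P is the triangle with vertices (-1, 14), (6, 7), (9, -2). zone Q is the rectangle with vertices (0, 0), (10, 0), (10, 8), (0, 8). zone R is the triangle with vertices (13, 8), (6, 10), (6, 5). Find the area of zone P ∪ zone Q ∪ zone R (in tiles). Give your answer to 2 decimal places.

96.26

By inclusion–exclusion:
Individual areas: |zone P| = 21, |zone Q| = 80, |zone R| = 17.5.
|zone P∩zone Q| = 13.6667.
|zone P∩zone R| = 0.5833.
|zone Q∩zone R| = 8.5714.
|zone P∩zone Q∩zone R| = 0.5833.
|zone P ∪ zone Q ∪ zone R| = 118.5 − 22.8214 + 0.5833 = 96.26.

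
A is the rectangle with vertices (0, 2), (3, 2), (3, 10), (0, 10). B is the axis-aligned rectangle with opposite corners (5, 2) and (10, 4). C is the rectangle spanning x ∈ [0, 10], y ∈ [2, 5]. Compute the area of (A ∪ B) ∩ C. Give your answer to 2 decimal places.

19.00

|A ∪ B| = 34.
|(A ∪ B) ∩ C| = 19.00.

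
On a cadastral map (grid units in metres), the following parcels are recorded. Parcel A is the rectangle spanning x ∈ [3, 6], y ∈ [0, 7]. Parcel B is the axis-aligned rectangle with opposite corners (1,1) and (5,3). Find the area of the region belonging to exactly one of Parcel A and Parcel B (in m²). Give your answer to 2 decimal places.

|Parcel A∩Parcel B|: x∈[3,5], y∈[1,3] → 2·2 = 4.
|Parcel A △ Parcel B| = |Parcel A| + |Parcel B| − 2·|Parcel A∩Parcel B| = 21 + 8 − 8 = 21.00.

21.00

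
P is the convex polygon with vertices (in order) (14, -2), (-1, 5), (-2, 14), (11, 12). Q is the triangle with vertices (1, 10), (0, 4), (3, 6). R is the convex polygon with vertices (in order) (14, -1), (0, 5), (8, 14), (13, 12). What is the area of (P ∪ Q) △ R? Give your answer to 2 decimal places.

72.83

|P ∪ Q| = 152.1035.
|(P ∪ Q) ∩ R| = 98.8849.
|(P ∪ Q) △ R| = 152.1035 + 118.5 − 197.7698 = 72.83.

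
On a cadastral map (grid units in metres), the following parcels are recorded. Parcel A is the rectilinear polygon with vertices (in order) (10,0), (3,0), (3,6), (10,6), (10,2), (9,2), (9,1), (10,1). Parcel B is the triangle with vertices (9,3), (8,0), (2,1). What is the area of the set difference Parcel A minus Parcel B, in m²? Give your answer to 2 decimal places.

|Parcel A| = 41, |Parcel A∩Parcel B| = 9.2738.
|Parcel A ∖ Parcel B| = |Parcel A| − |Parcel A∩Parcel B| = 41 − 9.2738 = 31.73.

31.73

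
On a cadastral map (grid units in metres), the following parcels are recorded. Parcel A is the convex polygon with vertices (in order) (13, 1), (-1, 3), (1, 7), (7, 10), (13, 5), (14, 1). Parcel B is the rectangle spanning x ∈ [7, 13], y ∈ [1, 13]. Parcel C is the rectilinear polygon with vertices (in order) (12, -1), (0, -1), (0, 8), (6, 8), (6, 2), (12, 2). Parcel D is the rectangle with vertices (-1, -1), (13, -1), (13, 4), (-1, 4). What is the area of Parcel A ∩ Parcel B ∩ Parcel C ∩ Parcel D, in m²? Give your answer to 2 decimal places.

2.50

The intersection is the polygon with vertices (12,2), (12,1.143), (7,1.857), (7,2).
By the shoelace formula its area is 2.50.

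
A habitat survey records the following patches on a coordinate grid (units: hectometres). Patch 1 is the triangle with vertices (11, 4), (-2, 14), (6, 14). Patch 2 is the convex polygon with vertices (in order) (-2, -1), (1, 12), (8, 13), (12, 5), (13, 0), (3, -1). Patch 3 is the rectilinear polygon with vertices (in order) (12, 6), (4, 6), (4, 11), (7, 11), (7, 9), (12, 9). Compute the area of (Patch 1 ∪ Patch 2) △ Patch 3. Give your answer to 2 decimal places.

142.05

|Patch 1 ∪ Patch 2| = 164.5523.
|(Patch 1 ∪ Patch 2) ∩ Patch 3| = 26.25.
|(Patch 1 ∪ Patch 2) △ Patch 3| = 164.5523 + 30 − 52.5 = 142.05.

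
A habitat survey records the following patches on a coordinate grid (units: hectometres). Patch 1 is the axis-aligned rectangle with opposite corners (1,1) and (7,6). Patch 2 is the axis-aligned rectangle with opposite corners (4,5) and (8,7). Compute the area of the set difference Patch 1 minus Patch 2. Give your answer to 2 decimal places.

|Patch 1∩Patch 2|: x∈[4,7], y∈[5,6] → 3·1 = 3.
|Patch 1| = 30.
|Patch 1 ∖ Patch 2| = |Patch 1| − |Patch 1∩Patch 2| = 30 − 3 = 27.00.

27.00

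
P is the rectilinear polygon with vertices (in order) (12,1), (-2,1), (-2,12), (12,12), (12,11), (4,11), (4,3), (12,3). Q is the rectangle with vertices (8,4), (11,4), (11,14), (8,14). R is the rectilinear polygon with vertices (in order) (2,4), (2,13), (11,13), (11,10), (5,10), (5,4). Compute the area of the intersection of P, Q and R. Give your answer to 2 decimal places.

3.00

The intersection is the polygon with vertices (11,11), (8,11), (8,12), (11,12).
By the shoelace formula its area is 3.00.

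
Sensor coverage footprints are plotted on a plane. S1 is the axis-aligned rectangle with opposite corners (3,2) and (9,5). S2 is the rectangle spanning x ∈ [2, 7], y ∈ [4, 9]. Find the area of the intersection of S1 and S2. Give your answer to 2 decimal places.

|S1∩S2|: x∈[3,7], y∈[4,5] → 4·1 = 4.

4.00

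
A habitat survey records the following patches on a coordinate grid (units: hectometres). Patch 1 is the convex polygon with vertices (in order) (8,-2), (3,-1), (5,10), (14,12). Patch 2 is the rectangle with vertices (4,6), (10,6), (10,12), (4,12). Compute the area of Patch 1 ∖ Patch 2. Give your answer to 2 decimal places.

61.27

|Patch 1| = 85.5, |Patch 1∩Patch 2| = 24.2323.
|Patch 1 ∖ Patch 2| = |Patch 1| − |Patch 1∩Patch 2| = 85.5 − 24.2323 = 61.27.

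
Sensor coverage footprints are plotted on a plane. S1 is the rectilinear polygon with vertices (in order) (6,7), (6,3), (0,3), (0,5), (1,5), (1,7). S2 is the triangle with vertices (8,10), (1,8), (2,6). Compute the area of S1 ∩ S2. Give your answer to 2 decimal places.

1.00

The intersection is the polygon with vertices (3.5,7), (2,6), (1.5,7).
By the shoelace formula its area is 1.00.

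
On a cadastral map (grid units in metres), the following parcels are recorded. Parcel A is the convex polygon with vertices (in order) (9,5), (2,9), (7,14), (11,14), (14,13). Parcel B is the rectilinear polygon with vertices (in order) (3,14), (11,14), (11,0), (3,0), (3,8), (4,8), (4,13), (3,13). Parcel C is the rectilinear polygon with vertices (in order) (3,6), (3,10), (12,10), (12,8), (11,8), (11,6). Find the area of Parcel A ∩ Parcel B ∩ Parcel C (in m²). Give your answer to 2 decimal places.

The intersection is the polygon with vertices (4,8), (4,10), (11,10), (11,8.2), (9.625,6), (7.25,6), (3.75,8).
By the shoelace formula its area is 23.49.

23.49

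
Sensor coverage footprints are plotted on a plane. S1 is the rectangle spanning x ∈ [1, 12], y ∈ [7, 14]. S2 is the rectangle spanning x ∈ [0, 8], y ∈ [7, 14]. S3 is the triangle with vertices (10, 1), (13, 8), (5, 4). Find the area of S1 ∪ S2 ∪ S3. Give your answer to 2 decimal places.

By inclusion–exclusion:
Individual areas: |S1| = 77, |S2| = 56, |S3| = 22.
|S1∩S2|: x∈[1,8], y∈[7,14] → 7·7 = 49.
|S1∩S3| = 0.25.
|S2∩S3| = 0.
|S1∩S2∩S3| = 0.
|S1 ∪ S2 ∪ S3| = 155 − 49.25 + 0 = 105.75.

105.75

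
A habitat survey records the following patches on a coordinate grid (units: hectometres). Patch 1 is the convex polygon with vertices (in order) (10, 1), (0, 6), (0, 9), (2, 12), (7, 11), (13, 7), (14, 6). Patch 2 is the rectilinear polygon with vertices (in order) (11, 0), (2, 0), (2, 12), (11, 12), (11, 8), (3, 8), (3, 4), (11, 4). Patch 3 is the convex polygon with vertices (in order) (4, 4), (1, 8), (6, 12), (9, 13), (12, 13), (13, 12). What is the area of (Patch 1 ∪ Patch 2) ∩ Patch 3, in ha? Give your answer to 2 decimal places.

The region (Patch 1 ∪ Patch 2) ∩ Patch 3 is the polygon with vertices (11,12), (11,10.222), (4,4), (1,8), (6,12).
By the shoelace formula its area is 42.22.

42.22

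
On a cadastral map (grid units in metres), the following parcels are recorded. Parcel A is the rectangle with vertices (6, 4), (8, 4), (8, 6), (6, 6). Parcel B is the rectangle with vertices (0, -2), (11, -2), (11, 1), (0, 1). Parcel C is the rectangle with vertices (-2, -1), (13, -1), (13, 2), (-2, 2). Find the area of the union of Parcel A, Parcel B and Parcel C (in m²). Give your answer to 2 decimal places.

60.00

By inclusion–exclusion:
Individual areas: |Parcel A| = 4, |Parcel B| = 33, |Parcel C| = 45.
|Parcel A∩Parcel B| = 0 (no overlap).
|Parcel A∩Parcel C| = 0 (no overlap).
|Parcel B∩Parcel C|: x∈[0,11], y∈[-1,1] → 11·2 = 22.
|Parcel A∩Parcel B∩Parcel C| = 0.
|Parcel A ∪ Parcel B ∪ Parcel C| = 82 − 22 + 0 = 60.00.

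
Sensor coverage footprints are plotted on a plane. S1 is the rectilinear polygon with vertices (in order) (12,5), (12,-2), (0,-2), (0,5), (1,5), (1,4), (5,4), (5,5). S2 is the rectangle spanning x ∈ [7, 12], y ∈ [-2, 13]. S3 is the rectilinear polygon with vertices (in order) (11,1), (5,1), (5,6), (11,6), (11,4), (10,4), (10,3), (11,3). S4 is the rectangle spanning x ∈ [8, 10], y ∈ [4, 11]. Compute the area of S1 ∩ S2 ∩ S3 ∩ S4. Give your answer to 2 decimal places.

The intersection is the polygon with vertices (10,5), (10,4), (8,4), (8,5).
By the shoelace formula its area is 2.00.

2.00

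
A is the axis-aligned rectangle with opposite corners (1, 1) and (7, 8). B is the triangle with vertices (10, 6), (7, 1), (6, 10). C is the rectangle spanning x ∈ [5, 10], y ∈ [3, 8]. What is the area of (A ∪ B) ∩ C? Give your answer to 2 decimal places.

The region (A ∪ B) ∩ C is the polygon with vertices (6.222,8), (8,8), (10,6), (8.2,3), (5,3), (5,8).
By the shoelace formula its area is 20.30.

20.30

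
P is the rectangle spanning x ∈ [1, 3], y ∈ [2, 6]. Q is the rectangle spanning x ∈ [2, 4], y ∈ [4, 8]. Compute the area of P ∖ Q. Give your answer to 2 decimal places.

6.00

|P∩Q|: x∈[2,3], y∈[4,6] → 1·2 = 2.
|P| = 8.
|P ∖ Q| = |P| − |P∩Q| = 8 − 2 = 6.00.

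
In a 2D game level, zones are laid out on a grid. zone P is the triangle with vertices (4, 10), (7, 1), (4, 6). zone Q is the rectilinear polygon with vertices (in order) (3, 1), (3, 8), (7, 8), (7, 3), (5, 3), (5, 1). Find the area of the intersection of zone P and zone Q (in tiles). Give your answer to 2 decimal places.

4.80

The intersection is the polygon with vertices (6.333,3), (5.8,3), (4,6), (4,8), (4.667,8).
By the shoelace formula its area is 4.80.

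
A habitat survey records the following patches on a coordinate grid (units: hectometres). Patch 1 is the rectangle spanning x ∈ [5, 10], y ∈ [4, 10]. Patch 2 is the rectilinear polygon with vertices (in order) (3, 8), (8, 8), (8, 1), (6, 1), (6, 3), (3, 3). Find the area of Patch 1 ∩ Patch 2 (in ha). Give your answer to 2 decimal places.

The intersection is the polygon with vertices (5,4), (5,8), (8,8), (8,4).
By the shoelace formula its area is 12.00.

12.00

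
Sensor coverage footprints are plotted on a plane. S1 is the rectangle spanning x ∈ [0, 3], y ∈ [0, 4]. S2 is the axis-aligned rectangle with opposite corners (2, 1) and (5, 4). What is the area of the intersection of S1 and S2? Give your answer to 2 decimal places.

3.00

|S1∩S2|: x∈[2,3], y∈[1,4] → 1·3 = 3.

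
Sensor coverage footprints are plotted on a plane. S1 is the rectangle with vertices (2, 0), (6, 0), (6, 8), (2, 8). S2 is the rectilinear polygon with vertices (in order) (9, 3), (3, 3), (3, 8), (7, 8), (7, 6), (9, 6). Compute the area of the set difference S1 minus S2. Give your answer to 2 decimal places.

|S1| = 32, |S1∩S2| = 15.
|S1 ∖ S2| = |S1| − |S1∩S2| = 32 − 15 = 17.00.

17.00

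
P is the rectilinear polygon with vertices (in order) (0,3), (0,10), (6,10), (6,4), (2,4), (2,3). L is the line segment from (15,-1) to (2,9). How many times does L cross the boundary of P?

The segment meets the boundary at (6,5.923).

1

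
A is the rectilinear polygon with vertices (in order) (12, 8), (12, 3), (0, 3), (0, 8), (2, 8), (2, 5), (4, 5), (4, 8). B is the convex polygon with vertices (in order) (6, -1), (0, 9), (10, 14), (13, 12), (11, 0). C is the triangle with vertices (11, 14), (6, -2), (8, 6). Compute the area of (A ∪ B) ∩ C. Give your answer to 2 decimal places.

3.96

The region (A ∪ B) ∩ C is the polygon with vertices (6.263,-0.947), (8,6), (10.8,13.467), (10.828,13.448), (6.333,-0.933).
By the shoelace formula its area is 3.96.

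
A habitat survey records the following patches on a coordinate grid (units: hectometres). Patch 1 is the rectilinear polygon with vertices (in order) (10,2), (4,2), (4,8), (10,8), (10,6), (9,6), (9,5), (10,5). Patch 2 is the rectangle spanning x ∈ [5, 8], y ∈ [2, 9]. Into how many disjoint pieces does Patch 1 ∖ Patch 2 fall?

Patch 1 ∖ Patch 2 splits into 2 disjoint pieces (area 11, area 6).

2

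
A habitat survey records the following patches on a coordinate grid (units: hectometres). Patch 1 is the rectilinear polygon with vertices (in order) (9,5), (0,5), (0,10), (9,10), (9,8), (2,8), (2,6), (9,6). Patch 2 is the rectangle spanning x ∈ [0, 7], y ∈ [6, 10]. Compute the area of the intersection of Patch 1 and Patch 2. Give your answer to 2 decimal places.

18.00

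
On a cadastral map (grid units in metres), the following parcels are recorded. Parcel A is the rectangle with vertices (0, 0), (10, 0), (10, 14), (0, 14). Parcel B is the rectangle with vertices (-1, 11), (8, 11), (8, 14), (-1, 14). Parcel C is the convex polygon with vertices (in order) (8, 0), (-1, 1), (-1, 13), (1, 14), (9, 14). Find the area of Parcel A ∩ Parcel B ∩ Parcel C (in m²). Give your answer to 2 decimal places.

The intersection is the polygon with vertices (8,11), (0,11), (0,13.5), (1,14), (8,14).
By the shoelace formula its area is 23.75.

23.75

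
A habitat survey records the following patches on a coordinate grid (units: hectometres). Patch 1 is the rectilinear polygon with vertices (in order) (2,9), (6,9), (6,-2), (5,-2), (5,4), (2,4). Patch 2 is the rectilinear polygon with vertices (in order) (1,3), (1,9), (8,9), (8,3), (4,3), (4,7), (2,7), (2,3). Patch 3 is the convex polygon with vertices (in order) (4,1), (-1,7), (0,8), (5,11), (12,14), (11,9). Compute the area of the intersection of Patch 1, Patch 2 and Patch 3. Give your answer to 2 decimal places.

14.96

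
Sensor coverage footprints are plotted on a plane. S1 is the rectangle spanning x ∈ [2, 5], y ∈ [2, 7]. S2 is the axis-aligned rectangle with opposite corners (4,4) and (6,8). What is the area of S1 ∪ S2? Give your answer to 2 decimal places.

By inclusion–exclusion:
Individual areas: |S1| = 15, |S2| = 8.
|S1∩S2|: x∈[4,5], y∈[4,7] → 1·3 = 3.
|S1 ∪ S2| = 23 − 3 = 20.00.

20.00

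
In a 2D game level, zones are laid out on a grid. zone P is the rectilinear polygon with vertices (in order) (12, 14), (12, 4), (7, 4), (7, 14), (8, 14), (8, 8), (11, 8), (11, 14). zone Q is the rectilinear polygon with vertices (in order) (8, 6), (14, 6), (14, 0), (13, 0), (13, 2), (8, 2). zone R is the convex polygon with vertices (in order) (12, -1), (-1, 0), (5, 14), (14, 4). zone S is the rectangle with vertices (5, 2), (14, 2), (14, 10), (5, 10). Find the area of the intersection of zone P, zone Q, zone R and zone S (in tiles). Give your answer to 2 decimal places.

The intersection is the polygon with vertices (8,6), (12,6), (12,4), (8,4).
By the shoelace formula its area is 8.00.

8.00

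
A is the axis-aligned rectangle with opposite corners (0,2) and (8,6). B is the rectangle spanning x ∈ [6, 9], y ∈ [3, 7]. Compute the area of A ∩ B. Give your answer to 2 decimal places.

|A∩B|: x∈[6,8], y∈[3,6] → 2·3 = 6.

6.00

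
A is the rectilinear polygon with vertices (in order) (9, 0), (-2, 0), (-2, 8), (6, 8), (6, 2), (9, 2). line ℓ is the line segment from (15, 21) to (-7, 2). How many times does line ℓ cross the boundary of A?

2

The segment meets the boundary at (-2,6.318), (-0.053,8).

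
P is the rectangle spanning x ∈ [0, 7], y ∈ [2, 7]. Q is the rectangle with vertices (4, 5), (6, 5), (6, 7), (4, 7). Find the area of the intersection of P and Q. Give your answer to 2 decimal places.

|P∩Q|: x∈[4,6], y∈[5,7] → 2·2 = 4.

4.00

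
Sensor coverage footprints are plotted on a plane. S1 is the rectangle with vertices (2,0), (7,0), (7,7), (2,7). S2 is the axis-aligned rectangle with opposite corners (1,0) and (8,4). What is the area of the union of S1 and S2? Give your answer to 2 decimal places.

By inclusion–exclusion:
Individual areas: |S1| = 35, |S2| = 28.
|S1∩S2|: x∈[2,7], y∈[0,4] → 5·4 = 20.
|S1 ∪ S2| = 63 − 20 = 43.00.

43.00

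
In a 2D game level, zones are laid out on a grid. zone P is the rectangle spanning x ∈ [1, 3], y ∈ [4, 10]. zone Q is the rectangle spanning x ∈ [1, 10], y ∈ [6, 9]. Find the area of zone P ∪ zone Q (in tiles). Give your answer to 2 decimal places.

By inclusion–exclusion:
Individual areas: |zone P| = 12, |zone Q| = 27.
|zone P∩zone Q|: x∈[1,3], y∈[6,9] → 2·3 = 6.
|zone P ∪ zone Q| = 39 − 6 = 33.00.

33.00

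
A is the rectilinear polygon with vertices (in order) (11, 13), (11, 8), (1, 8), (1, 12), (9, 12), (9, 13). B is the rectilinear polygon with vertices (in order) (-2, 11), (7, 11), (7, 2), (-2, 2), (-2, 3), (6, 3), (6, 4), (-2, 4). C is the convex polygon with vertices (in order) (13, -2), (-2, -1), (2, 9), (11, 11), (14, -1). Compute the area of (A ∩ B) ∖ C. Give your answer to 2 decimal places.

10.02

|A ∩ B| = 18.
|(A ∩ B) ∩ C| = 7.9778.
|(A ∩ B) ∖ C| = 18 − 7.9778 = 10.02.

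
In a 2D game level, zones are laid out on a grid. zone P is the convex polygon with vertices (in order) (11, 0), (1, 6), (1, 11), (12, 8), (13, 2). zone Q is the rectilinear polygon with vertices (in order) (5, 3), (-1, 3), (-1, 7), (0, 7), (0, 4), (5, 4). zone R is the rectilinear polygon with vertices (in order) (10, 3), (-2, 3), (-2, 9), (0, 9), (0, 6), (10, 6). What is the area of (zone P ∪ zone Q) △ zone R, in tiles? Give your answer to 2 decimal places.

71.63

|zone P ∪ zone Q| = 86.3667.
|(zone P ∪ zone Q) ∩ zone R| = 28.3667.
|(zone P ∪ zone Q) △ zone R| = 86.3667 + 42 − 56.7333 = 71.63.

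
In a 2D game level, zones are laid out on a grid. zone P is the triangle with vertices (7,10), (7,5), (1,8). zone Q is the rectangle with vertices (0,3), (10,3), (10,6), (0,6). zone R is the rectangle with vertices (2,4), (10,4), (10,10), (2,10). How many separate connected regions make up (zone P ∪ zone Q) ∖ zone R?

2

(zone P ∪ zone Q) ∖ zone R splits into 2 disjoint pieces (area 14, area 0.4167).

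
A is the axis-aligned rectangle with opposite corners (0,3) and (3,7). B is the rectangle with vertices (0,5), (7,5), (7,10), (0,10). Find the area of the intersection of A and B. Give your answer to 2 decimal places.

|A∩B|: x∈[0,3], y∈[5,7] → 3·2 = 6.

6.00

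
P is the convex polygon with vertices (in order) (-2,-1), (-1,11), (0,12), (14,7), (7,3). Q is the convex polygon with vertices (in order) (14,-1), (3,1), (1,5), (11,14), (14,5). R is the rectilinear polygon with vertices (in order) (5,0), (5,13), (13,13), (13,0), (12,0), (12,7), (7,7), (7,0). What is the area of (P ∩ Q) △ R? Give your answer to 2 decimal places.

76.99

|P ∩ Q| = 53.9765.
|(P ∩ Q) ∩ R| = 22.9953.
|(P ∩ Q) △ R| = 53.9765 + 69 − 45.9906 = 76.99.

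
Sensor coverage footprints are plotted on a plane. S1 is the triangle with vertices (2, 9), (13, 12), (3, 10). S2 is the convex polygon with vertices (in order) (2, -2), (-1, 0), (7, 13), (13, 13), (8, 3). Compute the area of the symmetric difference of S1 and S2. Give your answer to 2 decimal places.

|S1| = 4, |S2| = 90, |S1∩S2| = 2.1691.
|S1 △ S2| = |S1| + |S2| − 2·|S1∩S2| = 4 + 90 − 4.3381 = 89.66.

89.66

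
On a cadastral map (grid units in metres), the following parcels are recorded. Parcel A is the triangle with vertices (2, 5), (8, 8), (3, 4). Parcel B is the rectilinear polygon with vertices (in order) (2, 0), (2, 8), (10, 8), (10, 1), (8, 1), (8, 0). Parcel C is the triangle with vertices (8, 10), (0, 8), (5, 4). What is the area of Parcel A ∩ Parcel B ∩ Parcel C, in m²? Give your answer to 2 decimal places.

The intersection is the polygon with vertices (4,4.8), (3.077,5.538), (6.667,7.333), (6.333,6.667).
By the shoelace formula its area is 2.62.

2.62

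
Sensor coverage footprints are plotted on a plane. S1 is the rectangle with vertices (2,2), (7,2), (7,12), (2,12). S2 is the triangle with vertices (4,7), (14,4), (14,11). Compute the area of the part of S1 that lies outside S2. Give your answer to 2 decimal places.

46.85

|S1| = 50, |S1∩S2| = 3.15.
|S1 ∖ S2| = |S1| − |S1∩S2| = 50 − 3.15 = 46.85.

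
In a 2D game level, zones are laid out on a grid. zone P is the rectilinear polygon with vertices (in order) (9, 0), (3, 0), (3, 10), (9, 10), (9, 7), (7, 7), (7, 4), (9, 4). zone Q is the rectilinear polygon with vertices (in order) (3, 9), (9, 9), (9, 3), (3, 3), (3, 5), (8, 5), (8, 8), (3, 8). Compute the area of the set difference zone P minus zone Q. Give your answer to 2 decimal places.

37.00

|zone P| = 54, |zone P∩zone Q| = 17.
|zone P ∖ zone Q| = |zone P| − |zone P∩zone Q| = 54 − 17 = 37.00.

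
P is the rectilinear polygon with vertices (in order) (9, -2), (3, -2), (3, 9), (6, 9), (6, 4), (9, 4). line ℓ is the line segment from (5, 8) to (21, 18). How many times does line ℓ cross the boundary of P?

1

The segment meets the boundary at (6,8.625).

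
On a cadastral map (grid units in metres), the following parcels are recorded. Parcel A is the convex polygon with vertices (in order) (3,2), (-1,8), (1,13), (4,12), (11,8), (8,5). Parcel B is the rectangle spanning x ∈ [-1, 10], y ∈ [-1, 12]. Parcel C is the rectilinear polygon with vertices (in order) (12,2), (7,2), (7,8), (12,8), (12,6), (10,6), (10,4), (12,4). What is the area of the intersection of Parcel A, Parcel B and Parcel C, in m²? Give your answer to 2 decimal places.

7.30

The intersection is the polygon with vertices (10,7), (8,5), (7,4.4), (7,8), (10,8).
By the shoelace formula its area is 7.30.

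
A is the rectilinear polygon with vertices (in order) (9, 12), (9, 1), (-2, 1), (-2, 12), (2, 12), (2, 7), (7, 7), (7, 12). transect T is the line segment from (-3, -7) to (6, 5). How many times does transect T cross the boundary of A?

The segment meets the boundary at (3,1).

1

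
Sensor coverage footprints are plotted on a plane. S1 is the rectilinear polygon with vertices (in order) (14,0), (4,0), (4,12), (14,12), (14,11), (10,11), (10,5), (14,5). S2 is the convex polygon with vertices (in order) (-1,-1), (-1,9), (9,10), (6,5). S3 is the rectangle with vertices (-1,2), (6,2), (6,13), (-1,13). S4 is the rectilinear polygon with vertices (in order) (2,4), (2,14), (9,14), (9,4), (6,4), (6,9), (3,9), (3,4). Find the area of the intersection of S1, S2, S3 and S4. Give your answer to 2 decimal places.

1.20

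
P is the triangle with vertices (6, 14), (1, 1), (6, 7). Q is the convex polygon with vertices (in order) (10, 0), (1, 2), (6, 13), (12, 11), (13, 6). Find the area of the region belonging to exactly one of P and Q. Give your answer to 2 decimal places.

|P| = 17.5, |Q| = 100, |P∩Q| = 16.0756.
|P △ Q| = |P| + |Q| − 2·|P∩Q| = 17.5 + 100 − 32.1512 = 85.35.

85.35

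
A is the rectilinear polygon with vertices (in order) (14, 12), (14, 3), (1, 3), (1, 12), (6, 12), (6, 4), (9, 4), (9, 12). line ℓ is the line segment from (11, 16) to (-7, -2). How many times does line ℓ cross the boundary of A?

The segment meets the boundary at (1,6), (6,11).

2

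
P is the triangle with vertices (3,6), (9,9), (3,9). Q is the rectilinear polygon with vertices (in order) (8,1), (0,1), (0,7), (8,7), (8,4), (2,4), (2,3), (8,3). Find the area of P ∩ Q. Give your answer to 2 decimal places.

The intersection is the polygon with vertices (3,6), (3,7), (5,7).
By the shoelace formula its area is 1.00.

1.00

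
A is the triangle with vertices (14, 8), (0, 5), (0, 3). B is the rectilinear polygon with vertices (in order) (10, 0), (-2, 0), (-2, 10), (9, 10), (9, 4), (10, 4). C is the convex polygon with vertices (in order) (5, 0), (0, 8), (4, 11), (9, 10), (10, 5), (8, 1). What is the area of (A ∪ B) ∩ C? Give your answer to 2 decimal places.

64.52

|A ∪ B| = 115.7857.
|(A ∪ B) ∩ C| = 64.52.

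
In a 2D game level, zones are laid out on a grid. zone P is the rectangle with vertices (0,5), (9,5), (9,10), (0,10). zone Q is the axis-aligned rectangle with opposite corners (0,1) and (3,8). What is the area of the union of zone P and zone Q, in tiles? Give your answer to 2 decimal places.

By inclusion–exclusion:
Individual areas: |zone P| = 45, |zone Q| = 21.
|zone P∩zone Q|: x∈[0,3], y∈[5,8] → 3·3 = 9.
|zone P ∪ zone Q| = 66 − 9 = 57.00.

57.00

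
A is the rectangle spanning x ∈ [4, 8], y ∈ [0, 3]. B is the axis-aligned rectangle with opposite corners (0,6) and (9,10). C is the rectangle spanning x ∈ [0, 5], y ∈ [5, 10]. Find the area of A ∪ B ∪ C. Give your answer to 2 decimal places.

53.00

By inclusion–exclusion:
Individual areas: |A| = 12, |B| = 36, |C| = 25.
|A∩B| = 0 (no overlap).
|A∩C| = 0 (no overlap).
|B∩C|: x∈[0,5], y∈[6,10] → 5·4 = 20.
|A∩B∩C| = 0.
|A ∪ B ∪ C| = 73 − 20 + 0 = 53.00.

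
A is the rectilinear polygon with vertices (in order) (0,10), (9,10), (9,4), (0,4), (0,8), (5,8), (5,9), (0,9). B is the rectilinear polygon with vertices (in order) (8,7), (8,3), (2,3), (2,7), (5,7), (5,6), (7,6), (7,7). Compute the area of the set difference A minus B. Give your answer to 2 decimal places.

33.00

|A| = 49, |A∩B| = 16.
|A ∖ B| = |A| − |A∩B| = 49 − 16 = 33.00.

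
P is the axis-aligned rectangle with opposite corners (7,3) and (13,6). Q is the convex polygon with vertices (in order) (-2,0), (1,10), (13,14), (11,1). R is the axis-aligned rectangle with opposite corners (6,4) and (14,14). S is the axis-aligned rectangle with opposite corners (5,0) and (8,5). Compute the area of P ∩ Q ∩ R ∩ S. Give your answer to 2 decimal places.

The intersection is the polygon with vertices (7,4), (7,5), (8,5), (8,4).
By the shoelace formula its area is 1.00.

1.00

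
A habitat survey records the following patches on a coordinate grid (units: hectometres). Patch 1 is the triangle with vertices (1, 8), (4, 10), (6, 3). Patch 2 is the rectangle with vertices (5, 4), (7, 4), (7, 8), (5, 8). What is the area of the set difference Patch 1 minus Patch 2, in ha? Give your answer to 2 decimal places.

|Patch 1| = 12.5, |Patch 1∩Patch 2| = 0.8929.
|Patch 1 ∖ Patch 2| = |Patch 1| − |Patch 1∩Patch 2| = 12.5 − 0.8929 = 11.61.

11.61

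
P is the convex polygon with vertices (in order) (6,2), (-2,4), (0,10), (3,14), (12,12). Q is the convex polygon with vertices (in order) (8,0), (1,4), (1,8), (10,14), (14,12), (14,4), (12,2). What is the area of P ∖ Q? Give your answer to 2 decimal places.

34.92

|P| = 101, |P∩Q| = 66.0833.
|P ∖ Q| = |P| − |P∩Q| = 101 − 66.0833 = 34.92.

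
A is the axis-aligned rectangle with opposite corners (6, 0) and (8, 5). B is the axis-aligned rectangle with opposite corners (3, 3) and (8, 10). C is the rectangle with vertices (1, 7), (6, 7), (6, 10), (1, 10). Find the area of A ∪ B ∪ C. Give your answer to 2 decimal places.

47.00

By inclusion–exclusion:
Individual areas: |A| = 10, |B| = 35, |C| = 15.
|A∩B|: x∈[6,8], y∈[3,5] → 2·2 = 4.
|A∩C| = 0 (no overlap).
|B∩C|: x∈[3,6], y∈[7,10] → 3·3 = 9.
|A∩B∩C| = 0.
|A ∪ B ∪ C| = 60 − 13 + 0 = 47.00.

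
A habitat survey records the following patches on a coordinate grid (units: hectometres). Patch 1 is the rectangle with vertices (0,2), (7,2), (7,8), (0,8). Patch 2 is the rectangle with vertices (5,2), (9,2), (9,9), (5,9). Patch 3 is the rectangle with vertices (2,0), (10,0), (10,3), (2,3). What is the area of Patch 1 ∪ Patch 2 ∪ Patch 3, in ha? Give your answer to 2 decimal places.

75.00

By inclusion–exclusion:
Individual areas: |Patch 1| = 42, |Patch 2| = 28, |Patch 3| = 24.
|Patch 1∩Patch 2|: x∈[5,7], y∈[2,8] → 2·6 = 12.
|Patch 1∩Patch 3|: x∈[2,7], y∈[2,3] → 5·1 = 5.
|Patch 2∩Patch 3|: x∈[5,9], y∈[2,3] → 4·1 = 4.
|Patch 1∩Patch 2∩Patch 3| = 2.
|Patch 1 ∪ Patch 2 ∪ Patch 3| = 94 − 21 + 2 = 75.00.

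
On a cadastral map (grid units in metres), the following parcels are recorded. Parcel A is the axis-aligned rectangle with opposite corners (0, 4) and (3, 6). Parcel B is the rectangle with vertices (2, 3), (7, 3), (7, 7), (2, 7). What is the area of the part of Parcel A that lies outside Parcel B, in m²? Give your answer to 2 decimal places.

|Parcel A∩Parcel B|: x∈[2,3], y∈[4,6] → 1·2 = 2.
|Parcel A| = 6.
|Parcel A ∖ Parcel B| = |Parcel A| − |Parcel A∩Parcel B| = 6 − 2 = 4.00.

4.00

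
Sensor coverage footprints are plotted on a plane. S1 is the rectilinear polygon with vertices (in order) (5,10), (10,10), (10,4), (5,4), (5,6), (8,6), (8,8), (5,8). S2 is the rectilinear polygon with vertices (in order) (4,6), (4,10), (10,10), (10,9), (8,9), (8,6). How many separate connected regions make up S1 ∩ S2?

S1 ∩ S2 is a single connected region.

1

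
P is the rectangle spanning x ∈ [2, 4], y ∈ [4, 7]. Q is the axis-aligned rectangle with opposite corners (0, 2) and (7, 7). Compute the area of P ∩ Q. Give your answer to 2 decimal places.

|P∩Q|: x∈[2,4], y∈[4,7] → 2·3 = 6.

6.00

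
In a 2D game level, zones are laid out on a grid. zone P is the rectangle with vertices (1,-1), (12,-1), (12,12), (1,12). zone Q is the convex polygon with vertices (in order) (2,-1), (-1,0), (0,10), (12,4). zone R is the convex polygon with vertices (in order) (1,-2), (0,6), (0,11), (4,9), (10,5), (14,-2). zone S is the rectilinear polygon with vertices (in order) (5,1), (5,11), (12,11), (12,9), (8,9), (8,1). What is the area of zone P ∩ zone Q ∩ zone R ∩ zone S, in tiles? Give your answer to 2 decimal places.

16.25

The intersection is the polygon with vertices (6,1), (5,1), (5,7.5), (8,6), (8,2).
By the shoelace formula its area is 16.25.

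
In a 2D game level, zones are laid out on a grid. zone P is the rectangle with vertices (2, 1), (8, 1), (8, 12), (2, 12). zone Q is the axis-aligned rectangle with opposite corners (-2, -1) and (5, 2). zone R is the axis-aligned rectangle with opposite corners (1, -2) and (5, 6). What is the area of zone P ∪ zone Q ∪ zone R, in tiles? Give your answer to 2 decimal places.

By inclusion–exclusion:
Individual areas: |zone P| = 66, |zone Q| = 21, |zone R| = 32.
|zone P∩zone Q|: x∈[2,5], y∈[1,2] → 3·1 = 3.
|zone P∩zone R|: x∈[2,5], y∈[1,6] → 3·5 = 15.
|zone Q∩zone R|: x∈[1,5], y∈[-1,2] → 4·3 = 12.
|zone P∩zone Q∩zone R| = 3.
|zone P ∪ zone Q ∪ zone R| = 119 − 30 + 3 = 92.00.

92.00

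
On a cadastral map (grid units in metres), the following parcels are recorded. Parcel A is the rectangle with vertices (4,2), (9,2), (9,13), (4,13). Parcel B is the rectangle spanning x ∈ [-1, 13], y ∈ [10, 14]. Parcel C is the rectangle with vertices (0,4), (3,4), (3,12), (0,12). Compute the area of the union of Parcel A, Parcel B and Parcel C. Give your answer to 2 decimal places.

114.00

By inclusion–exclusion:
Individual areas: |Parcel A| = 55, |Parcel B| = 56, |Parcel C| = 24.
|Parcel A∩Parcel B|: x∈[4,9], y∈[10,13] → 5·3 = 15.
|Parcel A∩Parcel C| = 0 (no overlap).
|Parcel B∩Parcel C|: x∈[0,3], y∈[10,12] → 3·2 = 6.
|Parcel A∩Parcel B∩Parcel C| = 0.
|Parcel A ∪ Parcel B ∪ Parcel C| = 135 − 21 + 0 = 114.00.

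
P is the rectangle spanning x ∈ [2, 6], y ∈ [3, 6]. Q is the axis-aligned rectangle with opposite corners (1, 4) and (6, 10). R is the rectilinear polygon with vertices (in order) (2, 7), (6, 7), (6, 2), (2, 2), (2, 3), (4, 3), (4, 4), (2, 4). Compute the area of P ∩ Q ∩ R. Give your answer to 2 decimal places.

The intersection is the polygon with vertices (4,4), (2,4), (2,6), (6,6), (6,4).
By the shoelace formula its area is 8.00.

8.00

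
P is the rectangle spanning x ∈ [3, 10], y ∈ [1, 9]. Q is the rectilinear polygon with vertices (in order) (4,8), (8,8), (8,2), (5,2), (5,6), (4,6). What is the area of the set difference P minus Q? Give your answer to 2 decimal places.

36.00

|P| = 56, |P∩Q| = 20.
|P ∖ Q| = |P| − |P∩Q| = 56 − 20 = 36.00.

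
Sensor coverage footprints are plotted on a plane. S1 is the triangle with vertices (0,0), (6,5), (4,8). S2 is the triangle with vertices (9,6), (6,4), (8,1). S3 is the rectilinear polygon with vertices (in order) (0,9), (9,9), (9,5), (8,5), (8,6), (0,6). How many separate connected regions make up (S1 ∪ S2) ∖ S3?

(S1 ∪ S2) ∖ S3 splits into 2 disjoint pieces (area 11.6667, area 5.9333).

2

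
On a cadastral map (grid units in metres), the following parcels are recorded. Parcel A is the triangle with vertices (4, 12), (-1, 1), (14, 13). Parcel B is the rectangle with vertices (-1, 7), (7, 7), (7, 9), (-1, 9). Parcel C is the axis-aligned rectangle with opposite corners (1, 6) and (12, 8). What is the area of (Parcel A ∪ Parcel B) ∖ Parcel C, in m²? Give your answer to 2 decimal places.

|Parcel A ∪ Parcel B| = 58.9636.
|(Parcel A ∪ Parcel B) ∩ Parcel C| = 10.6.
|(Parcel A ∪ Parcel B) ∖ Parcel C| = 58.9636 − 10.6 = 48.36.

48.36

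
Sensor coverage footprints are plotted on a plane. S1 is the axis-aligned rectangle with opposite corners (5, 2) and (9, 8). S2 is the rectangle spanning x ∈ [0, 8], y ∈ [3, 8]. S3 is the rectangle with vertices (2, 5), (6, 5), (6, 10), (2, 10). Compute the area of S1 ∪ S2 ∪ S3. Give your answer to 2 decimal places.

57.00

By inclusion–exclusion:
Individual areas: |S1| = 24, |S2| = 40, |S3| = 20.
|S1∩S2|: x∈[5,8], y∈[3,8] → 3·5 = 15.
|S1∩S3|: x∈[5,6], y∈[5,8] → 1·3 = 3.
|S2∩S3|: x∈[2,6], y∈[5,8] → 4·3 = 12.
|S1∩S2∩S3| = 3.
|S1 ∪ S2 ∪ S3| = 84 − 30 + 3 = 57.00.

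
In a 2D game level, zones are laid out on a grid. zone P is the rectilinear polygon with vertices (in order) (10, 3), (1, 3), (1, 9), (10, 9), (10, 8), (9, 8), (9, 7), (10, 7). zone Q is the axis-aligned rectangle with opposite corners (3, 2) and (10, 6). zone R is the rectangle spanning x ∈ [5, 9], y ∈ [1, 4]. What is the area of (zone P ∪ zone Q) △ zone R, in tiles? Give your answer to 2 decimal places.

56.00

|zone P ∪ zone Q| = 60.
|(zone P ∪ zone Q) ∩ zone R| = 8.
|(zone P ∪ zone Q) △ zone R| = 60 + 12 − 16 = 56.00.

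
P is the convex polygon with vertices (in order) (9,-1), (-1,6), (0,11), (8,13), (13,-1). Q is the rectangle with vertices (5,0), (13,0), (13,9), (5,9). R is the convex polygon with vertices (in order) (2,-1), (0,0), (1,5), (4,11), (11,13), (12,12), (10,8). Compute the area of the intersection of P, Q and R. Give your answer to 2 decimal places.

The intersection is the polygon with vertices (5,9), (9.429,9), (9.847,7.828), (5,2.375).
By the shoelace formula its area is 18.65.

18.65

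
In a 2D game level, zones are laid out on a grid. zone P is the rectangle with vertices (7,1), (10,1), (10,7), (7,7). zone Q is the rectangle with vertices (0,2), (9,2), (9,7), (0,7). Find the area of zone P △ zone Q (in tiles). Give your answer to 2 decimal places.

43.00

|zone P∩zone Q|: x∈[7,9], y∈[2,7] → 2·5 = 10.
|zone P △ zone Q| = |zone P| + |zone Q| − 2·|zone P∩zone Q| = 18 + 45 − 20 = 43.00.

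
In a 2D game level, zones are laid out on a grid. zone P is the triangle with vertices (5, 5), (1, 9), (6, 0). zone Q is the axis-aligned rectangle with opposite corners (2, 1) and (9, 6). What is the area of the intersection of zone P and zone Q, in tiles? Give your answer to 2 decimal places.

The intersection is the polygon with vertices (5,5), (5.8,1), (5.444,1), (2.667,6), (4,6).
By the shoelace formula its area is 5.82.

5.82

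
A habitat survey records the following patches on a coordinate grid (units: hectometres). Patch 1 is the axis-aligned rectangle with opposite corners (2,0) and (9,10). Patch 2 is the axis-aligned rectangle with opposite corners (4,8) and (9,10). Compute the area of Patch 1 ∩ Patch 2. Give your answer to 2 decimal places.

10.00

|Patch 1∩Patch 2|: x∈[4,9], y∈[8,10] → 5·2 = 10.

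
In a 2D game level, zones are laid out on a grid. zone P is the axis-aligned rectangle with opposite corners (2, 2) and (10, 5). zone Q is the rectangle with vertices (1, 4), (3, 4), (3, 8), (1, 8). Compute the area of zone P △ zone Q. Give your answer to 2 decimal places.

|zone P∩zone Q|: x∈[2,3], y∈[4,5] → 1·1 = 1.
|zone P △ zone Q| = |zone P| + |zone Q| − 2·|zone P∩zone Q| = 24 + 8 − 2 = 30.00.

30.00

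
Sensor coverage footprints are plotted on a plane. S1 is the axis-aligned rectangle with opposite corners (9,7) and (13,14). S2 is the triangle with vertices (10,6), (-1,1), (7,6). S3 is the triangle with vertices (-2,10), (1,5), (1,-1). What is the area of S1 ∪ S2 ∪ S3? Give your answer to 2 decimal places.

44.30

By inclusion–exclusion:
Individual areas: |S1| = 28, |S2| = 7.5, |S3| = 9.
|S1∩S2| = 0.
|S1∩S3| = 0.
|S2∩S3| = 0.2038.
|S1∩S2∩S3| = 0.
|S1 ∪ S2 ∪ S3| = 44.5 − 0.2038 + 0 = 44.30.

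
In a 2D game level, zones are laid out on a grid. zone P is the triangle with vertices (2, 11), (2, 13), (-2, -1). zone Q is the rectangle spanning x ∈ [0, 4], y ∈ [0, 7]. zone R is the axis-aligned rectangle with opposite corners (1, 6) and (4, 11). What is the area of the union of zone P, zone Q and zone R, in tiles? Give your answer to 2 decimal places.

By inclusion–exclusion:
Individual areas: |zone P| = 4, |zone Q| = 28, |zone R| = 15.
|zone P∩zone Q| = 0.5238.
|zone P∩zone R| = 1.1786.
|zone Q∩zone R|: x∈[1,4], y∈[6,7] → 3·1 = 3.
|zone P∩zone Q∩zone R| = 0.
|zone P ∪ zone Q ∪ zone R| = 47 − 4.7024 + 0 = 42.30.

42.30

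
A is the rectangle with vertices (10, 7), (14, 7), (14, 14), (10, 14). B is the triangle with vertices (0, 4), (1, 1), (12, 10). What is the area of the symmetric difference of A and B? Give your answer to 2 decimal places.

47.73

|A| = 28, |B| = 21, |A∩B| = 0.6364.
|A △ B| = |A| + |B| − 2·|A∩B| = 28 + 21 − 1.2727 = 47.73.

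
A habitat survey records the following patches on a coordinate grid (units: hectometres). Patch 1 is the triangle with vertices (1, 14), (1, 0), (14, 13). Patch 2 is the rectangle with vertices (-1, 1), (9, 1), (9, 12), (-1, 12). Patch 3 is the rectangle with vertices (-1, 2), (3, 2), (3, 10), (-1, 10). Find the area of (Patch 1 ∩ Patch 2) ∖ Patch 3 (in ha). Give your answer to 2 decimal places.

47.50

|Patch 1 ∩ Patch 2| = 63.5.
|(Patch 1 ∩ Patch 2) ∩ Patch 3| = 16.
|(Patch 1 ∩ Patch 2) ∖ Patch 3| = 63.5 − 16 = 47.50.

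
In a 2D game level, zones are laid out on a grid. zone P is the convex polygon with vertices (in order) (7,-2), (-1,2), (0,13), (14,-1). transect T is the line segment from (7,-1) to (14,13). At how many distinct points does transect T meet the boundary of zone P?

1

The segment meets the boundary at (9.333,3.667).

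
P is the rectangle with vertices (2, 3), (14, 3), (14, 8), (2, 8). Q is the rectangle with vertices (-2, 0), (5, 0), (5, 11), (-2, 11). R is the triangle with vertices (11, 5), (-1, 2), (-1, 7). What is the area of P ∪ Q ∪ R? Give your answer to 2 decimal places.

By inclusion–exclusion:
Individual areas: |P| = 60, |Q| = 77, |R| = 30.
|P∩Q|: x∈[2,5], y∈[3,8] → 3·5 = 15.
|P∩R| = 16.75.
|Q∩R| = 22.5.
|P∩Q∩R| = 9.25.
|P ∪ Q ∪ R| = 167 − 54.25 + 9.25 = 122.00.

122.00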